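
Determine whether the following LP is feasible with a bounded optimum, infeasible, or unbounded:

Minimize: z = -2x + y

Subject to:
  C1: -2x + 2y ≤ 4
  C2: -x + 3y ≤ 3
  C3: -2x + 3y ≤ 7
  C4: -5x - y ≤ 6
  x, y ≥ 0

Unbounded (objective can decrease without bound)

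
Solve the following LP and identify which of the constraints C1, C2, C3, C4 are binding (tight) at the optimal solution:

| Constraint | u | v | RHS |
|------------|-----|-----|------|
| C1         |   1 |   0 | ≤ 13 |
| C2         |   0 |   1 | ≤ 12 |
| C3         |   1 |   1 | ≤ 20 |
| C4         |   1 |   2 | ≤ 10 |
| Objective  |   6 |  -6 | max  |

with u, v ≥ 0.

At u = 10, v = 0, compute slack b - a·x for each constraint:
  C1: 13 − 10 = 3  (slack)
  C2: 12 − 0 = 12  (slack)
  C3: 20 − 10 = 10  (slack)
  C4: 10 − 10 = 0  (binding)

Optimal: u = 10, v = 0
Binding: C4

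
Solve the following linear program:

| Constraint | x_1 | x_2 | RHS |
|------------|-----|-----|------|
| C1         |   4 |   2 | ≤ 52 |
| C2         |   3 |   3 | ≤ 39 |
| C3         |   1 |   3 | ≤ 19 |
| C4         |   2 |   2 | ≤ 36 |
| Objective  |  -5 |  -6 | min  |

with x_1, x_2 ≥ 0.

Evaluate the objective at each vertex of the feasible region:
  z(0, 0) = 0
  z(13, 0) = -65
  z(10, 3) = -68  ←
  z(0, 6.333) = -38
The minimum is at x_1 = 10, x_2 = 3.

x_1 = 10, x_2 = 3, z = -68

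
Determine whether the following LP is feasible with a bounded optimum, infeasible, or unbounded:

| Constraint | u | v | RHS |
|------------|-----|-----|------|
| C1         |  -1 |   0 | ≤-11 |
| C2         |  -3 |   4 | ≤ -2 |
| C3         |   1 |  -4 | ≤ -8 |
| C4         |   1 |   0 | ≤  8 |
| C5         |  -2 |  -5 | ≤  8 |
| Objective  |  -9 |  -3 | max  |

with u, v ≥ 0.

Infeasible (no feasible solution exists)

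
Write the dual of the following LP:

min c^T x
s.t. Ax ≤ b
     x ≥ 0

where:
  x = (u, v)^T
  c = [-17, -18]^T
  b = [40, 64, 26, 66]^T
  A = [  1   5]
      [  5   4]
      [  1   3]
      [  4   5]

Primal min cᵀx s.t. Ax ≤ b, x ≥ 0  →  Dual max −bᵀy s.t. Aᵀy ≥ −c, y ≥ 0.

Maximize: z = -40y1 - 64y2 - 26y3 - 66y4

Subject to:
  y1 + 5y2 + y3 + 4y4 ≥ 17
  5y1 + 4y2 + 3y3 + 5y4 ≥ 18
  y1, y2, y3, y4 ≥ 0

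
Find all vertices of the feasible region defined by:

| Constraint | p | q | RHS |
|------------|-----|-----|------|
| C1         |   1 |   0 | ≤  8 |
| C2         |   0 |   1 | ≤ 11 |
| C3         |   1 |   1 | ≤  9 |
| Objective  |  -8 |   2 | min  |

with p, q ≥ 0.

(0, 0), (8, 0), (8, 1), (0, 9)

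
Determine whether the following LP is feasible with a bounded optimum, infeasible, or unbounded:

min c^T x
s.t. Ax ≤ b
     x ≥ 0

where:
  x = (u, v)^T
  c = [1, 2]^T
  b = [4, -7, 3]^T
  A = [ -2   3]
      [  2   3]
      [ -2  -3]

Infeasible (no feasible solution exists)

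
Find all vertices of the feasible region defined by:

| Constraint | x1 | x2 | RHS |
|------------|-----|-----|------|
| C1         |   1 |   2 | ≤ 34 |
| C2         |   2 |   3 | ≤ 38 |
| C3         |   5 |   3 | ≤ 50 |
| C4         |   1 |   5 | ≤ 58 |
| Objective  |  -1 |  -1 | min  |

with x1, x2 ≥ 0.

(0, 0), (10, 0), (4, 10), (2.286, 11.14), (0, 11.6)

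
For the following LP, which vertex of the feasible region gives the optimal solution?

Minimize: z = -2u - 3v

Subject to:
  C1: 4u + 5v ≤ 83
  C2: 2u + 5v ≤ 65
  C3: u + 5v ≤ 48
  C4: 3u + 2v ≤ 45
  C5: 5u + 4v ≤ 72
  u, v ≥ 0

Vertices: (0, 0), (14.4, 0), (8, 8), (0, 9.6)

Evaluate the objective at each vertex of the feasible region:
  z(0, 0) = 0
  z(14.4, 0) = -28.8
  z(8, 8) = -40  ←
  z(0, 9.6) = -28.8
The minimum is at u = 8, v = 8.

(8, 8)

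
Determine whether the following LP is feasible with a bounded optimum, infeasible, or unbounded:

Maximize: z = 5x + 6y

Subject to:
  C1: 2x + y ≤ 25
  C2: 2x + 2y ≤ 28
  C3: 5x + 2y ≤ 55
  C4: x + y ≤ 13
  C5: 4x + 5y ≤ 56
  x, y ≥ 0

Feasible with a bounded optimal solution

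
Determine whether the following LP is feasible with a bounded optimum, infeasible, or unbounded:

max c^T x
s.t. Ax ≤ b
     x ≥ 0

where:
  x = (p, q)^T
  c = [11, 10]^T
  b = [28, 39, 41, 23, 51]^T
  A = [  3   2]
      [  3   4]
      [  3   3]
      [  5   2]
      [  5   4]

Feasible with a bounded optimal solution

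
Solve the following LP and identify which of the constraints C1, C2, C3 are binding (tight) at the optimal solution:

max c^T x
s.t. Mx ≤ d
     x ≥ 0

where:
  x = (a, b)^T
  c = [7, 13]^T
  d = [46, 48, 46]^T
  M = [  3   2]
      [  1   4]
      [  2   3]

At a = 8, b = 10, compute slack b - a·x for each constraint:
  C1: 46 − 44 = 2  (slack)
  C2: 48 − 48 = 0  (binding)
  C3: 46 − 46 = 0  (binding)

Optimal: a = 8, b = 10
Binding: C2, C3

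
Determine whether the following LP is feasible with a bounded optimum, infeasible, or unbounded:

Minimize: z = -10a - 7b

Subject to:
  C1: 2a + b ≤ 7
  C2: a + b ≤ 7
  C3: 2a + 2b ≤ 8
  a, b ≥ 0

Feasible with a bounded optimal solution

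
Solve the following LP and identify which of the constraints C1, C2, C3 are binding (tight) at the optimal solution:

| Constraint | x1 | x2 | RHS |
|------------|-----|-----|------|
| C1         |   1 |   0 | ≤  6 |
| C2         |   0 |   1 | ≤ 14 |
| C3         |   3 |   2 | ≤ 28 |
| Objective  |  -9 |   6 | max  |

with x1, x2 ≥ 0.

At x1 = 0, x2 = 14, compute slack b - a·x for each constraint:
  C1: 6 − 0 = 6  (slack)
  C2: 14 − 14 = 0  (binding)
  C3: 28 − 28 = 0  (binding)

Optimal: x1 = 0, x2 = 14
Binding: C2, C3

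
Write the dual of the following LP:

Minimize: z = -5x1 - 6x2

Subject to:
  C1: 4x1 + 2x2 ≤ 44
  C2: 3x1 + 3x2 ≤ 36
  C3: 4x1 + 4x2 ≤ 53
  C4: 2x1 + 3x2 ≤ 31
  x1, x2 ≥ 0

Primal min cᵀx s.t. Ax ≤ b, x ≥ 0  →  Dual max −bᵀy s.t. Aᵀy ≥ −c, y ≥ 0.

Maximize: z = -44y1 - 36y2 - 53y3 - 31y4

Subject to:
  4y1 + 3y2 + 4y3 + 2y4 ≥ 5
  2y1 + 3y2 + 4y3 + 3y4 ≥ 6
  y1, y2, y3, y4 ≥ 0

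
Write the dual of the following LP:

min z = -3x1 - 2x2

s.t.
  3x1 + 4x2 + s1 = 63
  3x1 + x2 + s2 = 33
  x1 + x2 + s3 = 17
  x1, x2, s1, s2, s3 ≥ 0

Primal min cᵀx s.t. Ax ≤ b, x ≥ 0  →  Dual max −bᵀy s.t. Aᵀy ≥ −c, y ≥ 0.

Maximize: z = -63y1 - 33y2 - 17y3

Subject to:
  3y1 + 3y2 + y3 ≥ 3
  4y1 + y2 + y3 ≥ 2
  y1, y2, y3 ≥ 0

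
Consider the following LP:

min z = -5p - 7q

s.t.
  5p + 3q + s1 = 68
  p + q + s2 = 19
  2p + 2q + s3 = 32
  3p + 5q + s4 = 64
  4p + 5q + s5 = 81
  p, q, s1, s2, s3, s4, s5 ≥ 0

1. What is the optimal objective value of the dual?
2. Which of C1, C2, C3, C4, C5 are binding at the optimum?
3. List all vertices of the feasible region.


1. -96
2. C3, C4
3. (0, 0), (13.6, 0), (10, 6), (8, 8), (0, 12.8)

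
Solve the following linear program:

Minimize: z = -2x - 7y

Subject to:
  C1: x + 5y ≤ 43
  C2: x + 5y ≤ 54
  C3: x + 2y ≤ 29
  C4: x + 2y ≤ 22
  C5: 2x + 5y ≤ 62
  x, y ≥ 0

Evaluate the objective at each vertex of the feasible region:
  z(0, 0) = 0
  z(22, 0) = -44
  z(8, 7) = -65  ←
  z(0, 8.6) = -60.2
The minimum is at x = 8, y = 7.

x = 8, y = 7, z = -65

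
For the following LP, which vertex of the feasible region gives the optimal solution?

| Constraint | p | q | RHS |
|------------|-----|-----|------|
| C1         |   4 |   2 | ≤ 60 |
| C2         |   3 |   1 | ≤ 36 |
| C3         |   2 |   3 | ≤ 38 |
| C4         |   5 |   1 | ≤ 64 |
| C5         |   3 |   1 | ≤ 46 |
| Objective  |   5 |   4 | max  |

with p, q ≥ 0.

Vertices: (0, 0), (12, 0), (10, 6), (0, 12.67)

Evaluate the objective at each vertex of the feasible region:
  z(0, 0) = 0
  z(12, 0) = 60
  z(10, 6) = 74  ←
  z(0, 12.67) = 50.67
The maximum is at p = 10, q = 6.

(10, 6)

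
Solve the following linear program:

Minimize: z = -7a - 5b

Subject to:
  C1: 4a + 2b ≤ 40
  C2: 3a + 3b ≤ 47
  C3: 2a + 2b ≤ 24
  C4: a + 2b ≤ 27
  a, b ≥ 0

Evaluate the objective at each vertex of the feasible region:
  z(0, 0) = 0
  z(10, 0) = -70
  z(8, 4) = -76  ←
  z(0, 12) = -60
The minimum is at a = 8, b = 4.

a = 8, b = 4, z = -76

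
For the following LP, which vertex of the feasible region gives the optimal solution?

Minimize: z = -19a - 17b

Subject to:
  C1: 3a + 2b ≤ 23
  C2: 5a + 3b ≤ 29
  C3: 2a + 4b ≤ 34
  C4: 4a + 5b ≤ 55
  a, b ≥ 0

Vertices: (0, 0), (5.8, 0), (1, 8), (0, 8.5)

Evaluate the objective at each vertex of the feasible region:
  z(0, 0) = 0
  z(5.8, 0) = -110.2
  z(1, 8) = -155  ←
  z(0, 8.5) = -144.5
The minimum is at a = 1, b = 8.

(1, 8)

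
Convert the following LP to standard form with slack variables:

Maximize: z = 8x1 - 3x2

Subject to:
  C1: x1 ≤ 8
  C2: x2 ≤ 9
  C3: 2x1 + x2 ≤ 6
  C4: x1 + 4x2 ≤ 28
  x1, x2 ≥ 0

max z = 8x1 - 3x2

s.t.
  x1 + s1 = 8
  x2 + s2 = 9
  2x1 + x2 + s3 = 6
  x1 + 4x2 + s4 = 28
  x1, x2, s1, s2, s3, s4 ≥ 0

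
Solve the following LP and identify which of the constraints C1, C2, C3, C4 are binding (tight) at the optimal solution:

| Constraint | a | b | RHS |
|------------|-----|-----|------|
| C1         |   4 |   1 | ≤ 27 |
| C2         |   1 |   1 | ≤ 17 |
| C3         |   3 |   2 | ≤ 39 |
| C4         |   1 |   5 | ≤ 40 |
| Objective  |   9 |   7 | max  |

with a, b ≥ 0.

At a = 5, b = 7, compute slack b - a·x for each constraint:
  C1: 27 − 27 = 0  (binding)
  C2: 17 − 12 = 5  (slack)
  C3: 39 − 29 = 10  (slack)
  C4: 40 − 40 = 0  (binding)

Optimal: a = 5, b = 7
Binding: C1, C4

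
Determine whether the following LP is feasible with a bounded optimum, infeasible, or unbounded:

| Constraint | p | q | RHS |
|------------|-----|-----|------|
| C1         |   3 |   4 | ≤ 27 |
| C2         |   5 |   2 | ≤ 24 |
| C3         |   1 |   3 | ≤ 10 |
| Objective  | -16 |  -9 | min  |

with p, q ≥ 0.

Feasible with a bounded optimal solution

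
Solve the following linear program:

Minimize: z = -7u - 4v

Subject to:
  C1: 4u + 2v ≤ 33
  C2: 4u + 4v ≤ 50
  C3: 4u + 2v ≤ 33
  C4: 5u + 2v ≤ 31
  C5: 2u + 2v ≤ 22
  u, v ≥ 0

Evaluate the objective at each vertex of the feasible region:
  z(0, 0) = 0
  z(6.2, 0) = -43.4
  z(3, 8) = -53  ←
  z(0, 11) = -44
The minimum is at u = 3, v = 8.

u = 3, v = 8, z = -53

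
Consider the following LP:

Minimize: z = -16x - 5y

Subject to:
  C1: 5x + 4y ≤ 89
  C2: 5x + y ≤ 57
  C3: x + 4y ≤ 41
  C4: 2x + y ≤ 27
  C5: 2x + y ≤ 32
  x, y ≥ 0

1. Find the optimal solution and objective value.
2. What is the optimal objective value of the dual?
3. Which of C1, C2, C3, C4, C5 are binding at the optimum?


1. x = 10, y = 7, z = -195
2. -195
3. C2, C4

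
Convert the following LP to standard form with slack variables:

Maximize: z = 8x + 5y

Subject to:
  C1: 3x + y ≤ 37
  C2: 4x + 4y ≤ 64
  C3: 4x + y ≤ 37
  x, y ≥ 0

max z = 8x + 5y

s.t.
  3x + y + s1 = 37
  4x + 4y + s2 = 64
  4x + y + s3 = 37
  x, y, s1, s2, s3 ≥ 0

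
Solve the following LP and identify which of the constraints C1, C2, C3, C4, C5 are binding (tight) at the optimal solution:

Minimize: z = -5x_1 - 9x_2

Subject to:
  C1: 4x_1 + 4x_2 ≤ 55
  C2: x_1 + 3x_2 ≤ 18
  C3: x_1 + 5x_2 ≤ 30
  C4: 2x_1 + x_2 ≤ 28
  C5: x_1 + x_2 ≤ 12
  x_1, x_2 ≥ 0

At x_1 = 9, x_2 = 3, compute slack b - a·x for each constraint:
  C1: 55 − 48 = 7  (slack)
  C2: 18 − 18 = 0  (binding)
  C3: 30 − 24 = 6  (slack)
  C4: 28 − 21 = 7  (slack)
  C5: 12 − 12 = 0  (binding)

Optimal: x_1 = 9, x_2 = 3
Binding: C2, C5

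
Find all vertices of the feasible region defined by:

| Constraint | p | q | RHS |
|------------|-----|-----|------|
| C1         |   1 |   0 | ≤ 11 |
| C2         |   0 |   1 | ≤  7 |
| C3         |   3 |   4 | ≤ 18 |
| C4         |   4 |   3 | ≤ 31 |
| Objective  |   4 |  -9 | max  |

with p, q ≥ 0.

(0, 0), (6, 0), (0, 4.5)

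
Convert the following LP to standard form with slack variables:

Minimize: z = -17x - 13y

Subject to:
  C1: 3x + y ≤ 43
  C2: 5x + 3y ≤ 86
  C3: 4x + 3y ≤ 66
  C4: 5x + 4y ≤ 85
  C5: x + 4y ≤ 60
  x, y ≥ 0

min z = -17x - 13y

s.t.
  3x + y + s1 = 43
  5x + 3y + s2 = 86
  4x + 3y + s3 = 66
  5x + 4y + s4 = 85
  x + 4y + s5 = 60
  x, y, s1, s2, s3, s4, s5 ≥ 0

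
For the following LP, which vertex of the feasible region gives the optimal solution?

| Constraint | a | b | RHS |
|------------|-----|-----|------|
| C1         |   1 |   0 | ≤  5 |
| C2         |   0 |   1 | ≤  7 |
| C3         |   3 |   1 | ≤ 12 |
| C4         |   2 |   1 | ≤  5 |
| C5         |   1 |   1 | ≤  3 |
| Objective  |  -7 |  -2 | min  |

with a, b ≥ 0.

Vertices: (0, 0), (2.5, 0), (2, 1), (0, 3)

Evaluate the objective at each vertex of the feasible region:
  z(0, 0) = 0
  z(2.5, 0) = -17.5  ←
  z(2, 1) = -16
  z(0, 3) = -6
The minimum is at a = 2.5, b = 0.

(2.5, 0)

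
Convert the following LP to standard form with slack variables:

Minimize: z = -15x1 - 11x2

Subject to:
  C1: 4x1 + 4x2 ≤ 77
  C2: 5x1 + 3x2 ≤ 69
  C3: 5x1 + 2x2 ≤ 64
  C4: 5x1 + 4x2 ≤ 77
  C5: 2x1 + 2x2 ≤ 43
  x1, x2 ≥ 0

min z = -15x1 - 11x2

s.t.
  4x1 + 4x2 + s1 = 77
  5x1 + 3x2 + s2 = 69
  5x1 + 2x2 + s3 = 64
  5x1 + 4x2 + s4 = 77
  2x1 + 2x2 + s5 = 43
  x1, x2, s1, s2, s3, s4, s5 ≥ 0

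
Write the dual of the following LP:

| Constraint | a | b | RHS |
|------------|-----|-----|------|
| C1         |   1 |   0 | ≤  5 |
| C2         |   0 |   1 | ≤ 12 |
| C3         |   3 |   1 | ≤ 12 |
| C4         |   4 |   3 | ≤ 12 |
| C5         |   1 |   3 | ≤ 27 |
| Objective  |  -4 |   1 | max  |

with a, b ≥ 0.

Primal max cᵀx s.t. Ax ≤ b, x ≥ 0  →  Dual min bᵀy s.t. Aᵀy ≥ c, y ≥ 0.

Minimize: z = 5y1 + 12y2 + 12y3 + 12y4 + 27y5

Subject to:
  y1 + 3y3 + 4y4 + y5 ≥ -4
  y2 + y3 + 3y4 + 3y5 ≥ 1
  y1, y2, y3, y4, y5 ≥ 0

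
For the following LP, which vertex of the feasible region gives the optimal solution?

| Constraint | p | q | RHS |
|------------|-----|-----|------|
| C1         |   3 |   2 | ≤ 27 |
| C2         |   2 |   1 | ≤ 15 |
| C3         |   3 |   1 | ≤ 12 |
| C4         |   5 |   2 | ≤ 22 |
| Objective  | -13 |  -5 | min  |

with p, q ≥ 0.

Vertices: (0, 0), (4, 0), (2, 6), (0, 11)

Evaluate the objective at each vertex of the feasible region:
  z(0, 0) = 0
  z(4, 0) = -52
  z(2, 6) = -56  ←
  z(0, 11) = -55
The minimum is at p = 2, q = 6.

(2, 6)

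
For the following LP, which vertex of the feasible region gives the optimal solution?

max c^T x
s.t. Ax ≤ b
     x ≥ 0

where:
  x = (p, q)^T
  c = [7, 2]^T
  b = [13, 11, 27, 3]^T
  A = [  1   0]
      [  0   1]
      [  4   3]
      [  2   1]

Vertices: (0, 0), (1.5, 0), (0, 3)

Evaluate the objective at each vertex of the feasible region:
  z(0, 0) = 0
  z(1.5, 0) = 10.5  ←
  z(0, 3) = 6
The maximum is at p = 1.5, q = 0.

(1.5, 0)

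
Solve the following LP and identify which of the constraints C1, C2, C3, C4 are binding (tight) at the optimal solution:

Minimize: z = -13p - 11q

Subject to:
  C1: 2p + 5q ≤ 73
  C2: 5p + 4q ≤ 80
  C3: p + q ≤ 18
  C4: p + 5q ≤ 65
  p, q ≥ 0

At p = 8, q = 10, compute slack b - a·x for each constraint:
  C1: 73 − 66 = 7  (slack)
  C2: 80 − 80 = 0  (binding)
  C3: 18 − 18 = 0  (binding)
  C4: 65 − 58 = 7  (slack)

Optimal: p = 8, q = 10
Binding: C2, C3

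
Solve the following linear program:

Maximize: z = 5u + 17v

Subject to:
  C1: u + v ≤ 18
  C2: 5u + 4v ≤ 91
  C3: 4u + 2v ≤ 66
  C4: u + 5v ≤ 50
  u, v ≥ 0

Evaluate the objective at each vertex of the feasible region:
  z(0, 0) = 0
  z(16.5, 0) = 82.5
  z(15, 3) = 126
  z(10, 8) = 186  ←
  z(0, 10) = 170
The maximum is at u = 10, v = 8.

u = 10, v = 8, z = 186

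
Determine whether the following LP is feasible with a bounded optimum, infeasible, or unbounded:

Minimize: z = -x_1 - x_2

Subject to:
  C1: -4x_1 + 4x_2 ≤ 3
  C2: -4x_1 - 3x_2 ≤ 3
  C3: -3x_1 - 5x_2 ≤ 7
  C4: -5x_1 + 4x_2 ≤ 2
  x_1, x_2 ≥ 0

Unbounded (objective can decrease without bound)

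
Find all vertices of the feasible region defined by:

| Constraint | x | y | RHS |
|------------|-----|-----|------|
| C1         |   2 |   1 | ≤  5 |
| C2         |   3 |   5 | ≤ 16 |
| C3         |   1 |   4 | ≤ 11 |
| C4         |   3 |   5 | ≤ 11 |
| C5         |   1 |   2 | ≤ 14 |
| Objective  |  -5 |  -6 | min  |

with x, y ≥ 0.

(0, 0), (2.5, 0), (2, 1), (0, 2.2)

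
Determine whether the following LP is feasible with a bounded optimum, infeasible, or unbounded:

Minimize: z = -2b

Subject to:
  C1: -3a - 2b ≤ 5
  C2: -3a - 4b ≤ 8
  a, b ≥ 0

Unbounded (objective can decrease without bound)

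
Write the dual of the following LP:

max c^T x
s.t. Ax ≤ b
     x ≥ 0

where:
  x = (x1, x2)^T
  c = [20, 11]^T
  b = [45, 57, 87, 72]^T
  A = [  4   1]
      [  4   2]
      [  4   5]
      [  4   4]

Primal max cᵀx s.t. Ax ≤ b, x ≥ 0  →  Dual min bᵀy s.t. Aᵀy ≥ c, y ≥ 0.

Minimize: z = 45y1 + 57y2 + 87y3 + 72y4

Subject to:
  4y1 + 4y2 + 4y3 + 4y4 ≥ 20
  y1 + 2y2 + 5y3 + 4y4 ≥ 11
  y1, y2, y3, y4 ≥ 0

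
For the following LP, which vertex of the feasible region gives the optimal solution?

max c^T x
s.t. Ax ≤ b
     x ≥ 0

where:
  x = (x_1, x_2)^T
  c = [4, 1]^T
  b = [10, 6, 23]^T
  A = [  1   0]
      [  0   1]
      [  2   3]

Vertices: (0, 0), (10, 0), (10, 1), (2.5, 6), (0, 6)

Evaluate the objective at each vertex of the feasible region:
  z(0, 0) = 0
  z(10, 0) = 40
  z(10, 1) = 41  ←
  z(2.5, 6) = 16
  z(0, 6) = 6
The maximum is at x_1 = 10, x_2 = 1.

(10, 1)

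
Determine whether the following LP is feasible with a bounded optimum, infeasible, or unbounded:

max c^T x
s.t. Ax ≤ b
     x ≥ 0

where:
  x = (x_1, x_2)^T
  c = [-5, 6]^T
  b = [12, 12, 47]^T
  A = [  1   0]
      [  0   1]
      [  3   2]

Feasible with a bounded optimal solution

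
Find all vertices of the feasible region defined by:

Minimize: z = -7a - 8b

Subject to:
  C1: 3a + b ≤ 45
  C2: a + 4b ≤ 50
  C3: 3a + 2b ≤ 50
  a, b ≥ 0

(0, 0), (15, 0), (13.33, 5), (10, 10), (0, 12.5)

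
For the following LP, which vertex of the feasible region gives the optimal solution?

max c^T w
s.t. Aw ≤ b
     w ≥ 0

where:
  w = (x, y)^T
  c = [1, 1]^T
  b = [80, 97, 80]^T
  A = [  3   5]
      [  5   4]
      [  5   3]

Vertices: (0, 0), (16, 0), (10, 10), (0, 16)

Evaluate the objective at each vertex of the feasible region:
  z(0, 0) = 0
  z(16, 0) = 16
  z(10, 10) = 20  ←
  z(0, 16) = 16
The maximum is at x = 10, y = 10.

(10, 10)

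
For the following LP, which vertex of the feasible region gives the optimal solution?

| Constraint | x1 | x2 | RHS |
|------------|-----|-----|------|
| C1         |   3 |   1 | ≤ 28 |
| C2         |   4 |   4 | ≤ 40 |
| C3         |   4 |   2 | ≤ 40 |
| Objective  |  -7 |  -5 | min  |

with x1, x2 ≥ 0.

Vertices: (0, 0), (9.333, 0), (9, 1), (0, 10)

Evaluate the objective at each vertex of the feasible region:
  z(0, 0) = 0
  z(9.333, 0) = -65.33
  z(9, 1) = -68  ←
  z(0, 10) = -50
The minimum is at x1 = 9, x2 = 1.

(9, 1)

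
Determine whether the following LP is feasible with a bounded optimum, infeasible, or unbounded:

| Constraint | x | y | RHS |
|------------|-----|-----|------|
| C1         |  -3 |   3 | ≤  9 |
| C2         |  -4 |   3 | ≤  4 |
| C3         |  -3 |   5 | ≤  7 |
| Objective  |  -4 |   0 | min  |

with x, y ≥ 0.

Unbounded (objective can decrease without bound)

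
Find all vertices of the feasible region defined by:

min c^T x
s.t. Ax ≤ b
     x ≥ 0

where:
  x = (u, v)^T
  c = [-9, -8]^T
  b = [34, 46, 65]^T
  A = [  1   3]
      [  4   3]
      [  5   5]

(0, 0), (11.5, 0), (7, 6), (2.5, 10.5), (0, 11.33)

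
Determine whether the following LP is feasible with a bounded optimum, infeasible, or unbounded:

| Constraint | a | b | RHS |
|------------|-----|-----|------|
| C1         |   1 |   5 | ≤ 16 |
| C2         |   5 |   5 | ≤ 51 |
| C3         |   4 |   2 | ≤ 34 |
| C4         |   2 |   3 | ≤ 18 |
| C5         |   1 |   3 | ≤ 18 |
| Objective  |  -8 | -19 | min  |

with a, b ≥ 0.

Feasible with a bounded optimal solution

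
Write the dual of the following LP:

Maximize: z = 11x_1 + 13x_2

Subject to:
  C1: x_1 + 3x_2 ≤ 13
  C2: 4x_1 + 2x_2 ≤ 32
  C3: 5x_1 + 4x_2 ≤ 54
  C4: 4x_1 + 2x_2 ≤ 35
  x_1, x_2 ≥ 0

Primal max cᵀx s.t. Ax ≤ b, x ≥ 0  →  Dual min bᵀy s.t. Aᵀy ≥ c, y ≥ 0.

Minimize: z = 13y1 + 32y2 + 54y3 + 35y4

Subject to:
  y1 + 4y2 + 5y3 + 4y4 ≥ 11
  3y1 + 2y2 + 4y3 + 2y4 ≥ 13
  y1, y2, y3, y4 ≥ 0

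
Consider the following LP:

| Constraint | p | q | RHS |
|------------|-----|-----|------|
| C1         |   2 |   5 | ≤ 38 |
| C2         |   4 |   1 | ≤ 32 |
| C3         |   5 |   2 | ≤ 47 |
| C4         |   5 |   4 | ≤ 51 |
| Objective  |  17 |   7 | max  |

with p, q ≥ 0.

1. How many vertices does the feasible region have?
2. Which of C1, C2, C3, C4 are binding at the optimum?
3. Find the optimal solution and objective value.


1. 5
2. C2, C4
3. p = 7, q = 4, z = 147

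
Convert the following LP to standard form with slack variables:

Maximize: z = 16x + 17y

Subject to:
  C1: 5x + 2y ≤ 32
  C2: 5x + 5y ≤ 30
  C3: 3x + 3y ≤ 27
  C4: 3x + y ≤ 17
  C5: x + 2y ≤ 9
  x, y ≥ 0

max z = 16x + 17y

s.t.
  5x + 2y + s1 = 32
  5x + 5y + s2 = 30
  3x + 3y + s3 = 27
  3x + y + s4 = 17
  x + 2y + s5 = 9
  x, y, s1, s2, s3, s4, s5 ≥ 0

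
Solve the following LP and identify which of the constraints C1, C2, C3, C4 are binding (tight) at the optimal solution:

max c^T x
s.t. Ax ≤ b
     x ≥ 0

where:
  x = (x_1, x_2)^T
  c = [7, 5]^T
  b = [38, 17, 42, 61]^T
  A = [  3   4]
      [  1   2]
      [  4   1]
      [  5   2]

At x_1 = 10, x_2 = 2, compute slack b - a·x for each constraint:
  C1: 38 − 38 = 0  (binding)
  C2: 17 − 14 = 3  (slack)
  C3: 42 − 42 = 0  (binding)
  C4: 61 − 54 = 7  (slack)

Optimal: x_1 = 10, x_2 = 2
Binding: C1, C3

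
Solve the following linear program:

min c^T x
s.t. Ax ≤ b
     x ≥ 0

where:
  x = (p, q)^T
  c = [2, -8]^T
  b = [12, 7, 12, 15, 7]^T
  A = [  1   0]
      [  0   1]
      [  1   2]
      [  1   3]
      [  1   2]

Evaluate the objective at each vertex of the feasible region:
  z(0, 0) = 0
  z(7, 0) = 14
  z(0, 3.5) = -28  ←
The minimum is at p = 0, q = 3.5.

p = 0, q = 3.5, z = -28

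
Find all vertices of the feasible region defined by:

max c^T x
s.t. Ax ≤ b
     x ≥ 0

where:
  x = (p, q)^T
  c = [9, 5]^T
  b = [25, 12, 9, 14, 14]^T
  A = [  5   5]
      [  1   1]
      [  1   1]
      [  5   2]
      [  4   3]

(0, 0), (2.8, 0), (2, 2), (0, 4.667)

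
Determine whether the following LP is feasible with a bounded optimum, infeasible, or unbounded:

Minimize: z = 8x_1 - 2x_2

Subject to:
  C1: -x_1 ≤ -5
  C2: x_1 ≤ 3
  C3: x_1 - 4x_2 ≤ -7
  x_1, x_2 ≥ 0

Infeasible (no feasible solution exists)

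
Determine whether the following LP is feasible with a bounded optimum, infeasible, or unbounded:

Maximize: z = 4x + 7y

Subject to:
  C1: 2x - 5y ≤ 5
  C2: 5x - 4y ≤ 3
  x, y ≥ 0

Unbounded (objective can increase without bound)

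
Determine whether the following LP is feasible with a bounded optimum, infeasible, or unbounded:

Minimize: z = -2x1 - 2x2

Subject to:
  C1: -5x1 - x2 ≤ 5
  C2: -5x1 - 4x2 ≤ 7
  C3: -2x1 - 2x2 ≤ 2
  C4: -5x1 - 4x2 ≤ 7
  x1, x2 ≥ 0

Unbounded (objective can decrease without bound)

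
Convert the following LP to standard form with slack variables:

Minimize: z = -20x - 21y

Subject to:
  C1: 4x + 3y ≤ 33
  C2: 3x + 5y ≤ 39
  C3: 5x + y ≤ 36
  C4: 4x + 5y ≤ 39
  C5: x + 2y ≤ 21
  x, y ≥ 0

min z = -20x - 21y

s.t.
  4x + 3y + s1 = 33
  3x + 5y + s2 = 39
  5x + y + s3 = 36
  4x + 5y + s4 = 39
  x + 2y + s5 = 21
  x, y, s1, s2, s3, s4, s5 ≥ 0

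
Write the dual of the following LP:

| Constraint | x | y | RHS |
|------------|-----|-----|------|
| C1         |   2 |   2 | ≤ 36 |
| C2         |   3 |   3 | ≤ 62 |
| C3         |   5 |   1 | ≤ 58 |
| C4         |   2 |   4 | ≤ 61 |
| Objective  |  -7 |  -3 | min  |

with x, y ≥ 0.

Primal min cᵀx s.t. Ax ≤ b, x ≥ 0  →  Dual max −bᵀy s.t. Aᵀy ≥ −c, y ≥ 0.

Maximize: z = -36y1 - 62y2 - 58y3 - 61y4

Subject to:
  2y1 + 3y2 + 5y3 + 2y4 ≥ 7
  2y1 + 3y2 + y3 + 4y4 ≥ 3
  y1, y2, y3, y4 ≥ 0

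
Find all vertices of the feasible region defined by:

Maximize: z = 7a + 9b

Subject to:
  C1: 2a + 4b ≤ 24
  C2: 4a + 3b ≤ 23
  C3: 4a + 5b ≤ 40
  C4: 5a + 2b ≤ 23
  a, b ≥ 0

(0, 0), (4.6, 0), (3.286, 3.286), (2, 5), (0, 6)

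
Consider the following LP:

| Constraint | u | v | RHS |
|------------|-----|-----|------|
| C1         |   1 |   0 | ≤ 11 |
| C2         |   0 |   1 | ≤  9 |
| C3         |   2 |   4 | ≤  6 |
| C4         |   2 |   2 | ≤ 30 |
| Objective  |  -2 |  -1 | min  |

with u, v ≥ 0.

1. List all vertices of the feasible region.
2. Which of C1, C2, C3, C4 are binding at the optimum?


1. (0, 0), (3, 0), (0, 1.5)
2. C3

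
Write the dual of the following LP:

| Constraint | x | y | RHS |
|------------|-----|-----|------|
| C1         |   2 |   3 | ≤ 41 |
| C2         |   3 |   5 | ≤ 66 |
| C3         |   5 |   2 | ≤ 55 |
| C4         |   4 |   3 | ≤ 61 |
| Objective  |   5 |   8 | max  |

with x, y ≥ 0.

Primal max cᵀx s.t. Ax ≤ b, x ≥ 0  →  Dual min bᵀy s.t. Aᵀy ≥ c, y ≥ 0.

Minimize: z = 41y1 + 66y2 + 55y3 + 61y4

Subject to:
  2y1 + 3y2 + 5y3 + 4y4 ≥ 5
  3y1 + 5y2 + 2y3 + 3y4 ≥ 8
  y1, y2, y3, y4 ≥ 0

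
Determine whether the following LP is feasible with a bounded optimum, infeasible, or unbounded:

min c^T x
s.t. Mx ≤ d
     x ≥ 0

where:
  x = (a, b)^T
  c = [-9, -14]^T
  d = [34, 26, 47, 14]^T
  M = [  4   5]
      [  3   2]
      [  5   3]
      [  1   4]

Feasible with a bounded optimal solution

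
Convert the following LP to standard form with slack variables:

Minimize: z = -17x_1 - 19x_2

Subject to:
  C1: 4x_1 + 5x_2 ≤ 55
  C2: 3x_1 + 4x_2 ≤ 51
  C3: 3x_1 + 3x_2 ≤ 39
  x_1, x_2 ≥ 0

min z = -17x_1 - 19x_2

s.t.
  4x_1 + 5x_2 + s1 = 55
  3x_1 + 4x_2 + s2 = 51
  3x_1 + 3x_2 + s3 = 39
  x_1, x_2, s1, s2, s3 ≥ 0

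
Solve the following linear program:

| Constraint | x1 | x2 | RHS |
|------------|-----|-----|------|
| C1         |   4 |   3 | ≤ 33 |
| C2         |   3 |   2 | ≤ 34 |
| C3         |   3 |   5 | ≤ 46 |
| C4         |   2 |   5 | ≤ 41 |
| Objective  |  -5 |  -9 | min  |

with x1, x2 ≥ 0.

Evaluate the objective at each vertex of the feasible region:
  z(0, 0) = 0
  z(8.25, 0) = -41.25
  z(3, 7) = -78  ←
  z(0, 8.2) = -73.8
The minimum is at x1 = 3, x2 = 7.

x1 = 3, x2 = 7, z = -78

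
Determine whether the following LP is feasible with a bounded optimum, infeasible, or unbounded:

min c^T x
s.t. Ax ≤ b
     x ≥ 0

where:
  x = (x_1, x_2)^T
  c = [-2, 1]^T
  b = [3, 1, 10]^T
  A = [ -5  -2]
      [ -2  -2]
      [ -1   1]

Unbounded (objective can decrease without bound)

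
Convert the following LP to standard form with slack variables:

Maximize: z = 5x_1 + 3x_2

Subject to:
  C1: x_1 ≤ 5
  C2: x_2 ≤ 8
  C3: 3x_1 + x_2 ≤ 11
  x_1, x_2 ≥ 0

max z = 5x_1 + 3x_2

s.t.
  x_1 + s1 = 5
  x_2 + s2 = 8
  3x_1 + x_2 + s3 = 11
  x_1, x_2, s1, s2, s3 ≥ 0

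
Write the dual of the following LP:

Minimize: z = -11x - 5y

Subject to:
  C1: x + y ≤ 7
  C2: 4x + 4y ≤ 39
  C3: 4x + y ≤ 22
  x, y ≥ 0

Primal min cᵀx s.t. Ax ≤ b, x ≥ 0  →  Dual max −bᵀy s.t. Aᵀy ≥ −c, y ≥ 0.

Maximize: z = -7y1 - 39y2 - 22y3

Subject to:
  y1 + 4y2 + 4y3 ≥ 11
  y1 + 4y2 + y3 ≥ 5
  y1, y2, y3 ≥ 0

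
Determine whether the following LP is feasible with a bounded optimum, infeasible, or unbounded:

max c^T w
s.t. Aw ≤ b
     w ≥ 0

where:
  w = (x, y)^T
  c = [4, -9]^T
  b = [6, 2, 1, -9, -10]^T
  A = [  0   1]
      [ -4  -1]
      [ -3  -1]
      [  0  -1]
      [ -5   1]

Infeasible (no feasible solution exists)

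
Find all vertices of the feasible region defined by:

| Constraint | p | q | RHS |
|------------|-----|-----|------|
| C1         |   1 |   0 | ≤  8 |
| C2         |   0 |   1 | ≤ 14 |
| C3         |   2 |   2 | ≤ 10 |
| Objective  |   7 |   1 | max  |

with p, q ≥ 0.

(0, 0), (5, 0), (0, 5)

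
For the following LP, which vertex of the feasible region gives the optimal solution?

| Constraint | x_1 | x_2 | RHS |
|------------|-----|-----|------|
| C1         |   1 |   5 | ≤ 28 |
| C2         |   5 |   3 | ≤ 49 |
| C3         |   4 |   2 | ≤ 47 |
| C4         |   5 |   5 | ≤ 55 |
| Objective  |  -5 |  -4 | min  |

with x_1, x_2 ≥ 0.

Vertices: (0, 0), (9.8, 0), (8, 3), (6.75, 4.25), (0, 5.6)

Evaluate the objective at each vertex of the feasible region:
  z(0, 0) = 0
  z(9.8, 0) = -49
  z(8, 3) = -52  ←
  z(6.75, 4.25) = -50.75
  z(0, 5.6) = -22.4
The minimum is at x_1 = 8, x_2 = 3.

(8, 3)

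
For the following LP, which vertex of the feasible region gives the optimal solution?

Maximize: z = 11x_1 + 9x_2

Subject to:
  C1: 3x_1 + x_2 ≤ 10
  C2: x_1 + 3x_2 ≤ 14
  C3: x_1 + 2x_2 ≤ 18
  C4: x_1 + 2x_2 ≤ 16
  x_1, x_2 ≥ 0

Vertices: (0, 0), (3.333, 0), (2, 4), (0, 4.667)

Evaluate the objective at each vertex of the feasible region:
  z(0, 0) = 0
  z(3.333, 0) = 36.67
  z(2, 4) = 58  ←
  z(0, 4.667) = 42
The maximum is at x_1 = 2, x_2 = 4.

(2, 4)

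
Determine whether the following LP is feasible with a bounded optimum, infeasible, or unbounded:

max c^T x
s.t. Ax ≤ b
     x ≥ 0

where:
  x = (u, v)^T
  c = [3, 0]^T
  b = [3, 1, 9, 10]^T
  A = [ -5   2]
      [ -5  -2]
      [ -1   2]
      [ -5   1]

Unbounded (objective can increase without bound)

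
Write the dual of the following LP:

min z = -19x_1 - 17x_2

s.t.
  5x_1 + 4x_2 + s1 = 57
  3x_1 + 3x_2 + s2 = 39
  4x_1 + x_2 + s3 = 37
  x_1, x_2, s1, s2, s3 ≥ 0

Primal min cᵀx s.t. Ax ≤ b, x ≥ 0  →  Dual max −bᵀy s.t. Aᵀy ≥ −c, y ≥ 0.

Maximize: z = -57y1 - 39y2 - 37y3

Subject to:
  5y1 + 3y2 + 4y3 ≥ 19
  4y1 + 3y2 + y3 ≥ 17
  y1, y2, y3 ≥ 0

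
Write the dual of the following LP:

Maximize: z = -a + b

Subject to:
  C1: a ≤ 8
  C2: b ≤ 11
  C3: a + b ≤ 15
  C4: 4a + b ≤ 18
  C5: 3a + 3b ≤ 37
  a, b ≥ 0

Primal max cᵀx s.t. Ax ≤ b, x ≥ 0  →  Dual min bᵀy s.t. Aᵀy ≥ c, y ≥ 0.

Minimize: z = 8y1 + 11y2 + 15y3 + 18y4 + 37y5

Subject to:
  y1 + y3 + 4y4 + 3y5 ≥ -1
  y2 + y3 + y4 + 3y5 ≥ 1
  y1, y2, y3, y4, y5 ≥ 0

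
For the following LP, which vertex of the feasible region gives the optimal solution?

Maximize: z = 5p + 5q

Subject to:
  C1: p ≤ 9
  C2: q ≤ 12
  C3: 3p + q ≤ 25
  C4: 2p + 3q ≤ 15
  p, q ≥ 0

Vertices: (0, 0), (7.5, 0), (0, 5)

Evaluate the objective at each vertex of the feasible region:
  z(0, 0) = 0
  z(7.5, 0) = 37.5  ←
  z(0, 5) = 25
The maximum is at p = 7.5, q = 0.

(7.5, 0)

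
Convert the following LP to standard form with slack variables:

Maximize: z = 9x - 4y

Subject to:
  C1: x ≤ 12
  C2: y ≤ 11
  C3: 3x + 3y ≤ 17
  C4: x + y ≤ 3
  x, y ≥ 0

max z = 9x - 4y

s.t.
  x + s1 = 12
  y + s2 = 11
  3x + 3y + s3 = 17
  x + y + s4 = 3
  x, y, s1, s2, s3, s4 ≥ 0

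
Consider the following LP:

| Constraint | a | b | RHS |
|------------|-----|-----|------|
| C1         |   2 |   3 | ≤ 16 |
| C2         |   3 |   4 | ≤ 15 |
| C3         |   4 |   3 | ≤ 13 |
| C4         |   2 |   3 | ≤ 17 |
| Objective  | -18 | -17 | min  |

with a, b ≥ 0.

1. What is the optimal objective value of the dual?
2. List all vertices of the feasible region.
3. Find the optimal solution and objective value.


1. -69
2. (0, 0), (3.25, 0), (1, 3), (0, 3.75)
3. a = 1, b = 3, z = -69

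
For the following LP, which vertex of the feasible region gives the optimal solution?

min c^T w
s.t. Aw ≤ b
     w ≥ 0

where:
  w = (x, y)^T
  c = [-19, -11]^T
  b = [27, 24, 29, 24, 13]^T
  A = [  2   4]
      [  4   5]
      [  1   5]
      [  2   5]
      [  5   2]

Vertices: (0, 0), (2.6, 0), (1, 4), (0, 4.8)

Evaluate the objective at each vertex of the feasible region:
  z(0, 0) = 0
  z(2.6, 0) = -49.4
  z(1, 4) = -63  ←
  z(0, 4.8) = -52.8
The minimum is at x = 1, y = 4.

(1, 4)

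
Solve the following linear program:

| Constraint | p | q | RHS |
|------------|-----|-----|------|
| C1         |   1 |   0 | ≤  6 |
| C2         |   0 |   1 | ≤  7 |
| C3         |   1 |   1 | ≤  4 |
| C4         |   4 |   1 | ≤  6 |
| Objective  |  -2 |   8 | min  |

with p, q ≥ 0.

Evaluate the objective at each vertex of the feasible region:
  z(0, 0) = 0
  z(1.5, 0) = -3  ←
  z(0.6667, 3.333) = 25.33
  z(0, 4) = 32
The minimum is at p = 1.5, q = 0.

p = 1.5, q = 0, z = -3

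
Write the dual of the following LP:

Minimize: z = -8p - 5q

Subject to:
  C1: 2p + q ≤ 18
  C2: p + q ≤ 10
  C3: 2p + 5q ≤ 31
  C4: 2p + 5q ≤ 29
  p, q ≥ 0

Primal min cᵀx s.t. Ax ≤ b, x ≥ 0  →  Dual max −bᵀy s.t. Aᵀy ≥ −c, y ≥ 0.

Maximize: z = -18y1 - 10y2 - 31y3 - 29y4

Subject to:
  2y1 + y2 + 2y3 + 2y4 ≥ 8
  y1 + y2 + 5y3 + 5y4 ≥ 5
  y1, y2, y3, y4 ≥ 0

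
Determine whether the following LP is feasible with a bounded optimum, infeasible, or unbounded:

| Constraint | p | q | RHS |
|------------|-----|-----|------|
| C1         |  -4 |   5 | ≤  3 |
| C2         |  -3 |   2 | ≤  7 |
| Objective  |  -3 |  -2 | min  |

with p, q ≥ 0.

Unbounded (objective can decrease without bound)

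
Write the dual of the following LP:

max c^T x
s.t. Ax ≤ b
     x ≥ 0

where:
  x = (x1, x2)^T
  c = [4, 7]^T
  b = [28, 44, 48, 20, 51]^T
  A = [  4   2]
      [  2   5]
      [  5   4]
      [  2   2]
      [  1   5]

Primal max cᵀx s.t. Ax ≤ b, x ≥ 0  →  Dual min bᵀy s.t. Aᵀy ≥ c, y ≥ 0.

Minimize: z = 28y1 + 44y2 + 48y3 + 20y4 + 51y5

Subject to:
  4y1 + 2y2 + 5y3 + 2y4 + y5 ≥ 4
  2y1 + 5y2 + 4y3 + 2y4 + 5y5 ≥ 7
  y1, y2, y3, y4, y5 ≥ 0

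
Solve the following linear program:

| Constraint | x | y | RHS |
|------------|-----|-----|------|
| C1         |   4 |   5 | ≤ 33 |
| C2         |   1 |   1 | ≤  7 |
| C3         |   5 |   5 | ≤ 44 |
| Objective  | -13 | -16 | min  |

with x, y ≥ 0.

Evaluate the objective at each vertex of the feasible region:
  z(0, 0) = 0
  z(7, 0) = -91
  z(2, 5) = -106  ←
  z(0, 6.6) = -105.6
The minimum is at x = 2, y = 5.

x = 2, y = 5, z = -106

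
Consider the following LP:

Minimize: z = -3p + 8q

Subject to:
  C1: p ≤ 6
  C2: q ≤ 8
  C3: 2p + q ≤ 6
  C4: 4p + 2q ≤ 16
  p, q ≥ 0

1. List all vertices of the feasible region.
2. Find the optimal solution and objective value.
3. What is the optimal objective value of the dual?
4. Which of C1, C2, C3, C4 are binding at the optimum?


1. (0, 0), (3, 0), (0, 6)
2. p = 3, q = 0, z = -9
3. -9
4. C3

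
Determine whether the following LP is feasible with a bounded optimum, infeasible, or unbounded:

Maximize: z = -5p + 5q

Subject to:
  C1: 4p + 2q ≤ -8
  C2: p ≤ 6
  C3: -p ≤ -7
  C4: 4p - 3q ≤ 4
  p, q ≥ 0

Infeasible (no feasible solution exists)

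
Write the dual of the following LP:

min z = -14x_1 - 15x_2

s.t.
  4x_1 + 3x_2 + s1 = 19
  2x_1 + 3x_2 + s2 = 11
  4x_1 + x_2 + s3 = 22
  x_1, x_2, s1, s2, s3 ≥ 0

Primal min cᵀx s.t. Ax ≤ b, x ≥ 0  →  Dual max −bᵀy s.t. Aᵀy ≥ −c, y ≥ 0.

Maximize: z = -19y1 - 11y2 - 22y3

Subject to:
  4y1 + 2y2 + 4y3 ≥ 14
  3y1 + 3y2 + y3 ≥ 15
  y1, y2, y3 ≥ 0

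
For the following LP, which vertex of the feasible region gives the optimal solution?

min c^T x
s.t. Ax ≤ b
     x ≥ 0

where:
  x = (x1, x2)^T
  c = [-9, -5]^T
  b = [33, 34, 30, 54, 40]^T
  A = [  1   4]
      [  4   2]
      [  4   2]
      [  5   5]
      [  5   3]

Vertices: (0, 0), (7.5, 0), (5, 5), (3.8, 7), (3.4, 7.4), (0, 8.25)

Evaluate the objective at each vertex of the feasible region:
  z(0, 0) = 0
  z(7.5, 0) = -67.5
  z(5, 5) = -70  ←
  z(3.8, 7) = -69.2
  z(3.4, 7.4) = -67.6
  z(0, 8.25) = -41.25
The minimum is at x1 = 5, x2 = 5.

(5, 5)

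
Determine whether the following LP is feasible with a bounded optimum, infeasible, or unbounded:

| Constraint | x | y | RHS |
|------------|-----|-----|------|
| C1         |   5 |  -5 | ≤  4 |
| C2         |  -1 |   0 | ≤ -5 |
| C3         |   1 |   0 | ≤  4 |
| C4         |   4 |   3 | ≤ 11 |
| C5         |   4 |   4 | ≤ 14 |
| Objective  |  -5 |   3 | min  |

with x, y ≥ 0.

Infeasible (no feasible solution exists)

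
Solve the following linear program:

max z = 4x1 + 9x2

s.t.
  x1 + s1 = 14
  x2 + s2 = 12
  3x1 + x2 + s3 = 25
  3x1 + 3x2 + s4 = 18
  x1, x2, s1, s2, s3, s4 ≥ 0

Evaluate the objective at each vertex of the feasible region:
  z(0, 0) = 0
  z(6, 0) = 24
  z(0, 6) = 54  ←
The maximum is at x1 = 0, x2 = 6.

x1 = 0, x2 = 6, z = 54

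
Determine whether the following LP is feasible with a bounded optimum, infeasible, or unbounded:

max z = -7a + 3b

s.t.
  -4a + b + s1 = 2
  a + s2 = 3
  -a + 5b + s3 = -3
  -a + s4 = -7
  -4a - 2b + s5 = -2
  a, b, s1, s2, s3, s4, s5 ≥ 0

Infeasible (no feasible solution exists)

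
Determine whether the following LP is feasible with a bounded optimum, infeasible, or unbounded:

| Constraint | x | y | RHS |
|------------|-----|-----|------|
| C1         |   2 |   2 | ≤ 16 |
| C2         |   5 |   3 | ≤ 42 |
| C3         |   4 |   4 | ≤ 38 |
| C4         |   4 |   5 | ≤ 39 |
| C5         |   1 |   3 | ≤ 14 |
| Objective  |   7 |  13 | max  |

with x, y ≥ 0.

Feasible with a bounded optimal solution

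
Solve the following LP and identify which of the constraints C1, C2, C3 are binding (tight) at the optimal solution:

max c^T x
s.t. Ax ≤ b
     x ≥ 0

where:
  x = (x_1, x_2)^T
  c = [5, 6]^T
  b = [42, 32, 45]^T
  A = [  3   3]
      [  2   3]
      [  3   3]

At x_1 = 10, x_2 = 4, compute slack b - a·x for each constraint:
  C1: 42 − 42 = 0  (binding)
  C2: 32 − 32 = 0  (binding)
  C3: 45 − 42 = 3  (slack)

Optimal: x_1 = 10, x_2 = 4
Binding: C1, C2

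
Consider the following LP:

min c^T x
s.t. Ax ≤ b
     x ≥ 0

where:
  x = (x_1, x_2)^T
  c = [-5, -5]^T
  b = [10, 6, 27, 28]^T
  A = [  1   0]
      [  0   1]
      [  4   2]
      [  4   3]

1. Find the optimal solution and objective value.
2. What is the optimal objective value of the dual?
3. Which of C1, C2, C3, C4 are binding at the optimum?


1. x_1 = 2.5, x_2 = 6, z = -42.5
2. -42.5
3. C2, C4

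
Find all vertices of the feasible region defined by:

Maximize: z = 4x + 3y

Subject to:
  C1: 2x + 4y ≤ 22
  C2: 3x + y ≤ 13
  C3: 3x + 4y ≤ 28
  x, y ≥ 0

(0, 0), (4.333, 0), (3, 4), (0, 5.5)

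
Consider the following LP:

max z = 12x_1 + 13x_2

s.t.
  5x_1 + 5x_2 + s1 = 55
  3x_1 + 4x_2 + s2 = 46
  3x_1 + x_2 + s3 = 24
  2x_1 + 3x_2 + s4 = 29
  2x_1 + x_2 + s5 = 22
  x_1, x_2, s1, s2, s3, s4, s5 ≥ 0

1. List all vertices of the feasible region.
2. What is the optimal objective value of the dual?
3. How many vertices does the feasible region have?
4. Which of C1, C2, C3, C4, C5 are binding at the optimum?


1. (0, 0), (8, 0), (6.5, 4.5), (4, 7), (0, 9.667)
2. 139
3. 5
4. C1, C4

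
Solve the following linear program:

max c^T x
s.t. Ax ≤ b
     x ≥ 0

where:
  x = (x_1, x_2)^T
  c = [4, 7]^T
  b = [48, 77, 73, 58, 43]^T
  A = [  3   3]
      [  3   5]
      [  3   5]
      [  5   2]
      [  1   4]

Evaluate the objective at each vertex of the feasible region:
  z(0, 0) = 0
  z(11.6, 0) = 46.4
  z(8.667, 7.333) = 86
  z(7, 9) = 91  ←
  z(0, 10.75) = 75.25
The maximum is at x_1 = 7, x_2 = 9.

x_1 = 7, x_2 = 9, z = 91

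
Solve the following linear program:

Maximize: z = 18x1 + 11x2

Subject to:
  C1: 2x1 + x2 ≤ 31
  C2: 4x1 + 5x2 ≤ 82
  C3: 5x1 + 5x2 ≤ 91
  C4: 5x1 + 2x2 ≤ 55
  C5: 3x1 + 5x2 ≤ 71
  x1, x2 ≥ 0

Evaluate the objective at each vertex of the feasible region:
  z(0, 0) = 0
  z(11, 0) = 198
  z(7, 10) = 236  ←
  z(0, 14.2) = 156.2
The maximum is at x1 = 7, x2 = 10.

x1 = 7, x2 = 10, z = 236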